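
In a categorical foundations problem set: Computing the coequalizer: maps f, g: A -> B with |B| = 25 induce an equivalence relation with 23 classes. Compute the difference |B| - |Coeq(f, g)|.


The coequalizer Coeq(f, g) = B / ~ has one element per equivalence class.
|B| = 25, |Coeq(f, g)| = 23.
|B| - |Coeq(f, g)| = 25 - 23 = 2.

2


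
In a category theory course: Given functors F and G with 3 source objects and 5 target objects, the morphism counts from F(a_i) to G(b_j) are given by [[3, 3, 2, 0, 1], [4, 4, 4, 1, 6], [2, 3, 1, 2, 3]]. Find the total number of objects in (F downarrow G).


Objects of (F downarrow G) are triples (a, b, h: F(a)->G(b)).
The count equals the sum of all entries in the hom-matrix.
sum(row 0) = 9
sum(row 1) = 19
sum(row 2) = 11
Grand total = 39

39


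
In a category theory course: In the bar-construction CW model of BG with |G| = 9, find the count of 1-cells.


In the bar-construction CW model of BG, the n-cells are indexed by
n-tuples [g_1|...|g_n] of non-identity elements of G (degenerate
simplices with some g_i = e do not contribute cells), so there are
(|G| - 1)^n n-cells.
For dim = 1 with |G| = 9:
cells = (9 - 1)^1 = 8^1 = 8

8


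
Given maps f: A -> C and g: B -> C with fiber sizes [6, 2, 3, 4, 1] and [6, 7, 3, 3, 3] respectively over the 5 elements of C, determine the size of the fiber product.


The pullback A x_C B consists of pairs (a, b) with f(a) = g(b).
For each element c in C, the fiber product has |f^-1(c)| * |g^-1(c)| elements.
Summing over C: 6 * 6 + 2 * 7 + 3 * 3 + 4 * 3 + 1 * 3
= 36 + 14 + 9 + 12 + 3 = 74

74


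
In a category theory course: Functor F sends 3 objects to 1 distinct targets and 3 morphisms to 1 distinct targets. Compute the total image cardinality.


The image of F consists of distinct objects and distinct morphisms.
|Im(F)| on objects = 1
|Im(F)| on morphisms = 1
Total image cardinality = 1 + 1 = 2

2


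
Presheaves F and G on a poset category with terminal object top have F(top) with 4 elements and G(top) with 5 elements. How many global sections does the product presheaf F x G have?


Global sections of a presheaf on a poset with terminal top satisfy
Gamma(H) ~ H(top). Presheaves admit pointwise products, so
(F x G)(top) = F(top) x G(top) (Cartesian product).
|Gamma(F x G)| = |F(top)| * |G(top)| = 4 * 5 = 20.

20


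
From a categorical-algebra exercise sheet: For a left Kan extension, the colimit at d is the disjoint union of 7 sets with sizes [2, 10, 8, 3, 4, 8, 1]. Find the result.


Pointwise, the left Kan extension (Lan_F H)(d) is the colimit, indexed
by the comma category (F downarrow d), of H composed with the
projection (F downarrow d) -> C. Here that colimit is given
as a coproduct (disjoint union) of sets, so its cardinality is the
sum of the sizes of the summands.
Coproduct of sets with sizes: 2 + 10 + 8 + 3 + 4 + 8 + 1
= 36

36


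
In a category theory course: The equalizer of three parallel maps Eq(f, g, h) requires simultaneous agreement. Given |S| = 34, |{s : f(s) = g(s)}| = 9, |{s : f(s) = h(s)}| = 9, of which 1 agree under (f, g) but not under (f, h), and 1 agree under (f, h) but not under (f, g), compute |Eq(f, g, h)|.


Eq(f, g, h) is the triple-agreement set: points in S where all three
maps take the same value. Using inclusion-exclusion on the pairwise data:
Pair (f, g) agrees on 9 points; pair (f, h) on 9 points.
Points agreeing under (f, g) but not (f, h) = 1; under (f, h) but not (f, g) = 1.
Triple-agreement = agreement-in-(f, g) minus points that agree under (f, g) but not (f, h):
|Eq(f, g, h)| = 9 - 1 = 8
(cross-check via (f, h): 9 - 1 = 8.)

8


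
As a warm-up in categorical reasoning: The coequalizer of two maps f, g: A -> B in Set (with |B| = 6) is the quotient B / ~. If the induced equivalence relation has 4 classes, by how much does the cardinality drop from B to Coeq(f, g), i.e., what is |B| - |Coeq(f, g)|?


The coequalizer Coeq(f, g) = B / ~ has one element per equivalence class.
|B| = 6, |Coeq(f, g)| = 4.
|B| - |Coeq(f, g)| = 6 - 4 = 2.

2


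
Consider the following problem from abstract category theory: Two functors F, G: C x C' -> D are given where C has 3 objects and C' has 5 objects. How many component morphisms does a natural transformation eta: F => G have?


A natural transformation eta: F => G assigns one component morphism per
object of the domain category.
The domain is the product category C x C', so
|Ob(C x C')| = |Ob(C)| * |Ob(C')| = 3 * 5 = 15.
Therefore eta has 15 component morphisms.

15


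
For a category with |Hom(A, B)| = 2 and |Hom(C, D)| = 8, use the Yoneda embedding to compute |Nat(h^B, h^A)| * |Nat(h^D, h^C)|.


By the Yoneda lemma, Nat(h^B, h^A) is isomorphic to Hom(A, B),
so |Nat(h^B, h^A)| = |Hom(A, B)| and |Nat(h^D, h^C)| = |Hom(C, D)|.
|Hom(A, B)| = 2, |Hom(C, D)| = 8.
|Nat(h^B, h^A) x Nat(h^D, h^C)| = 2 * 8 = 16

16


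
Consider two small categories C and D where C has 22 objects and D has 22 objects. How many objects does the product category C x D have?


The product category C x D has objects that are pairs (c, d).
Number of pairs = |Ob(C)| * |Ob(D)| = 22 * 22 = 484

484


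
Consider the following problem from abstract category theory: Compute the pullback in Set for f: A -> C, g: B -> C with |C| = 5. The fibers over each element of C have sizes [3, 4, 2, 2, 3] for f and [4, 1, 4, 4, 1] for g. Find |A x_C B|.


The pullback A x_C B consists of pairs (a, b) with f(a) = g(b).
For each element c in C, the fiber product has |f^-1(c)| * |g^-1(c)| elements.
Summing over C: 3 * 4 + 4 * 1 + 2 * 4 + 2 * 4 + 3 * 1
= 12 + 4 + 8 + 8 + 3 = 35

35


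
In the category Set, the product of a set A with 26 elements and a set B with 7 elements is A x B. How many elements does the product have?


In Set, the product A x B is the Cartesian product.
By the universal property, |A x B| = |A| * |B|.
|A x B| = 26 * 7 = 182

182


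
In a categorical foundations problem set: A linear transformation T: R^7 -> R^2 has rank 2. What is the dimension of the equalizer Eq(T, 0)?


The equalizer of f and the zero map is ker(f).
By the rank-nullity theorem: dim(ker(f)) = dim(domain) - rank(f).
dim(ker(f)) = 7 - 2 = 5

5


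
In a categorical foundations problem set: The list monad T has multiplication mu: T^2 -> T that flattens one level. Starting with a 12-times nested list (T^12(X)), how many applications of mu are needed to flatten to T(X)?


Each application of mu: T^2 -> T removes one layer of nesting.
Starting at depth 12 (i.e., T^12(X)), we need to reach T(X).
Number of mu applications = 12 - 1 = 11

11


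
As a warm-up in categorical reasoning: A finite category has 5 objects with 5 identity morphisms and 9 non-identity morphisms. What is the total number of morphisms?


Each object has an identity morphism, giving 5 identities.
Adding the 9 non-identity morphisms:
Total = 5 + 9 = 14

14


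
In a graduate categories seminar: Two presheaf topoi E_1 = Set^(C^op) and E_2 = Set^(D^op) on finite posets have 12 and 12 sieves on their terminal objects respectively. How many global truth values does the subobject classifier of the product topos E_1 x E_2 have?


In a product of presheaf topoi E_1 x E_2, the subobject classifier
is Omega = Omega_1 x Omega_2 (componentwise), so
|Omega(top)| = |Omega_1(top_1)| * |Omega_2(top_2)|.
= 12 * 12 = 144.

144


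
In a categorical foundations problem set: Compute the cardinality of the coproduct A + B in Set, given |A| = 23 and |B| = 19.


In Set, the coproduct A + B is the disjoint union.
|A + B| = |A| + |B| = 23 + 19 = 42

42


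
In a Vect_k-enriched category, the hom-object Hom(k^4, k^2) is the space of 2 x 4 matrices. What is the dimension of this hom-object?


In Vect-enriched categories, Hom(k^n, k^m) is the space of m x n matrices.
dim(Hom(k^4, k^2)) = 2 * 4 = 8

8


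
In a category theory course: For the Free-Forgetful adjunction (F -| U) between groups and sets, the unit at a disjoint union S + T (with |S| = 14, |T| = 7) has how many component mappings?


The unit eta_X: X -> U(F(X)) of the Free-Forgetful adjunction
maps each element of X to a generator of F(X). For X = S + T (disjoint
union in Set), |S + T| = |S| + |T|.
Total mappings = 14 + 7 = 21.

21


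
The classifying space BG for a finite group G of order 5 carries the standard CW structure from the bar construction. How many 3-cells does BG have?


In the bar-construction CW model of BG, the n-cells are indexed by
n-tuples [g_1|...|g_n] of non-identity elements of G (degenerate
simplices with some g_i = e do not contribute cells), so there are
(|G| - 1)^n n-cells.
For dim = 3 with |G| = 5:
cells = (5 - 1)^3 = 4^3 = 64

64


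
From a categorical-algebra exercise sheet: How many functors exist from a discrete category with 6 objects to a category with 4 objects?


A functor from a discrete category C to D is determined by
where each object maps. Each of the 6 objects of C can map
to any of the 4 objects of D independently.
Number of functors = 4^6 = 4096

4096


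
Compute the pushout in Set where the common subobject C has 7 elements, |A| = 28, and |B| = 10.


The pushout A +_C B identifies the images of C in A and B.
|A +_C B| = |A| + |B| - |C| (for injections).
= 28 + 10 - 7 = 31

31


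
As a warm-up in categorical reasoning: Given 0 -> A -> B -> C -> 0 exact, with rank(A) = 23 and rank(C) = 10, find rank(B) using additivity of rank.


For a short exact sequence 0 -> A -> B -> C -> 0,
rank is additive: rank(B) = rank(A) + rank(C).
rank(B) = 23 + 10 = 33

33


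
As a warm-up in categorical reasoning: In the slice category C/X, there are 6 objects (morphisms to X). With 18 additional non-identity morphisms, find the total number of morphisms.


In the slice category C/X, objects are morphisms to X.
Identity morphisms: 6 (one per object of C/X).
Non-identity morphisms: 18.
Total = 6 + 18 = 24

24


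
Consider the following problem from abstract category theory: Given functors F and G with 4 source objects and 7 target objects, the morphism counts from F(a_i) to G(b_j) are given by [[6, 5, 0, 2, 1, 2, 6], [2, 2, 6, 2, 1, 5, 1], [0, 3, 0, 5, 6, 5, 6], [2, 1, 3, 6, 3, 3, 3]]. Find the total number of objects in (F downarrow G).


Objects of (F downarrow G) are triples (a, b, h: F(a)->G(b)).
The count equals the sum of all entries in the hom-matrix.
sum(row 0) = 22
sum(row 1) = 19
sum(row 2) = 25
sum(row 3) = 21
Grand total = 87

87


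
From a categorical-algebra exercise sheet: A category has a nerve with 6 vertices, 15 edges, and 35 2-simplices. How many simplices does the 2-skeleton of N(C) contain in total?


The 2-skeleton of the nerve N(C) consists of simplices in dimensions 0, 1, 2:
  |N(C)_0| = 6 (objects)
  |N(C)_1| = 15 (morphisms)
  |N(C)_2| = 35 (composable pairs)
Total = 6 + 15 + 35 = 56

56


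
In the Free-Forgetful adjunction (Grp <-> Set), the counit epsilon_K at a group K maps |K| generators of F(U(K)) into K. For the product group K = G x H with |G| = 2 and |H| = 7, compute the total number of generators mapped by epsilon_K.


The counit epsilon_K: F(U(K)) -> K of the Free-Forgetful adjunction
maps |K| generators of F(U(K)) into K. For K = G x H (the product group),
|G x H| = |G| * |H|.
Total generators mapped = 2 * 7 = 14.

14


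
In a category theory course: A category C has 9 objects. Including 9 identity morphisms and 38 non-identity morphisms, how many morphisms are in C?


Each object has an identity morphism, giving 9 identities.
Adding the 38 non-identity morphisms:
Total = 9 + 38 = 47

47


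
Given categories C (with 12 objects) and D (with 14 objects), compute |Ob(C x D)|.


The product category C x D has objects that are pairs (c, d).
Number of pairs = |Ob(C)| * |Ob(D)| = 12 * 14 = 168

168


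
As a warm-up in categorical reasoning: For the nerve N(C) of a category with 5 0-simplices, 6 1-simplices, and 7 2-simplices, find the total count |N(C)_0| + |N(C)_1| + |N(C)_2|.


The 2-skeleton of the nerve N(C) consists of simplices in dimensions 0, 1, 2:
  |N(C)_0| = 5 (objects)
  |N(C)_1| = 6 (morphisms)
  |N(C)_2| = 7 (composable pairs)
Total = 5 + 6 + 7 = 18

18


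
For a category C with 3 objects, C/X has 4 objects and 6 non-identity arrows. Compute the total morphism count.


In the slice category C/X, objects are morphisms to X.
Identity morphisms: 4 (one per object of C/X).
Non-identity morphisms: 6.
Total = 4 + 6 = 10

10


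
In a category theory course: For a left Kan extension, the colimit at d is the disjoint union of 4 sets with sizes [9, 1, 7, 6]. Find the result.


Pointwise, the left Kan extension (Lan_F H)(d) is the colimit, indexed
by the comma category (F downarrow d), of H composed with the
projection (F downarrow d) -> C. Here that colimit is given
as a coproduct (disjoint union) of sets, so its cardinality is the
sum of the sizes of the summands.
Coproduct of sets with sizes: 9 + 1 + 7 + 6
= 23

23


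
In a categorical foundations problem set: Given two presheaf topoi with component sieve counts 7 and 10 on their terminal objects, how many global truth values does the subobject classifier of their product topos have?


In a product of presheaf topoi E_1 x E_2, the subobject classifier
is Omega = Omega_1 x Omega_2 (componentwise), so
|Omega(top)| = |Omega_1(top_1)| * |Omega_2(top_2)|.
= 7 * 10 = 70.

70


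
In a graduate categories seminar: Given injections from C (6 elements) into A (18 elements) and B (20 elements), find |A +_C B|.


The pushout A +_C B identifies the images of C in A and B.
|A +_C B| = |A| + |B| - |C| (for injections).
= 18 + 20 - 6 = 32

32


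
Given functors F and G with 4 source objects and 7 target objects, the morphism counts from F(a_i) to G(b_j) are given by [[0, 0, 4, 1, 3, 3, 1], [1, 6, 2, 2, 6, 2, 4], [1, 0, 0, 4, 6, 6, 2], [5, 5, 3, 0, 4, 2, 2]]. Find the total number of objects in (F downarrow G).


Objects of (F downarrow G) are triples (a, b, h: F(a)->G(b)).
The count equals the sum of all entries in the hom-matrix.
sum(row 0) = 12
sum(row 1) = 23
sum(row 2) = 19
sum(row 3) = 21
Grand total = 75

75


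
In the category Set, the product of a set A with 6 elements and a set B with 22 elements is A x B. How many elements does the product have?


In Set, the product A x B is the Cartesian product.
By the universal property, |A x B| = |A| * |B|.
|A x B| = 6 * 22 = 132

132


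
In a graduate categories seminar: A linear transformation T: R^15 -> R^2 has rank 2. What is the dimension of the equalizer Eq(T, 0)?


The equalizer of f and the zero map is ker(f).
By the rank-nullity theorem: dim(ker(f)) = dim(domain) - rank(f).
dim(ker(f)) = 15 - 2 = 13

13


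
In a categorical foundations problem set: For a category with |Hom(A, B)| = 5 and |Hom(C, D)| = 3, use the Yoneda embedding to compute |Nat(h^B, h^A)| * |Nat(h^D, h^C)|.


By the Yoneda lemma, Nat(h^B, h^A) is isomorphic to Hom(A, B),
so |Nat(h^B, h^A)| = |Hom(A, B)| and |Nat(h^D, h^C)| = |Hom(C, D)|.
|Hom(A, B)| = 5, |Hom(C, D)| = 3.
|Nat(h^B, h^A) x Nat(h^D, h^C)| = 5 * 3 = 15

15


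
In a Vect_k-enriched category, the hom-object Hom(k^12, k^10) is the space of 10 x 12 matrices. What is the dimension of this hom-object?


In Vect-enriched categories, Hom(k^n, k^m) is the space of m x n matrices.
dim(Hom(k^12, k^10)) = 10 * 12 = 120

120


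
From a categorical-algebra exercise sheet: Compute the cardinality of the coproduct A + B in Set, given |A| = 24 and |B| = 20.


In Set, the coproduct A + B is the disjoint union.
|A + B| = |A| + |B| = 24 + 20 = 44

44


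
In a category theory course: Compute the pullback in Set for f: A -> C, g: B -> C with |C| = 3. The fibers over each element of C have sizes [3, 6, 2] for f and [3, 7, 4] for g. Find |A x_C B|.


The pullback A x_C B consists of pairs (a, b) with f(a) = g(b).
For each element c in C, the fiber product has |f^-1(c)| * |g^-1(c)| elements.
Summing over C: 3 * 3 + 6 * 7 + 2 * 4
= 9 + 42 + 8 = 59

59


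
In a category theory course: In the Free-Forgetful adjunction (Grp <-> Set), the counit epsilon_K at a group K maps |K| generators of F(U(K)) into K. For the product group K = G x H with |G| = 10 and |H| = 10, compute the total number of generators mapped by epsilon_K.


The counit epsilon_K: F(U(K)) -> K of the Free-Forgetful adjunction
maps |K| generators of F(U(K)) into K. For K = G x H (the product group),
|G x H| = |G| * |H|.
Total generators mapped = 10 * 10 = 100.

100


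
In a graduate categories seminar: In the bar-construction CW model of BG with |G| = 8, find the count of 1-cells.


In the bar-construction CW model of BG, the n-cells are indexed by
n-tuples [g_1|...|g_n] of non-identity elements of G (degenerate
simplices with some g_i = e do not contribute cells), so there are
(|G| - 1)^n n-cells.
For dim = 1 with |G| = 8:
cells = (8 - 1)^1 = 7^1 = 7

7


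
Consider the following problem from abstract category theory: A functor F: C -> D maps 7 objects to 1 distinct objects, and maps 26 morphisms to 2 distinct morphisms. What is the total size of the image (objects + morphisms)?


The image of F consists of distinct objects and distinct morphisms.
|Im(F)| on objects = 1
|Im(F)| on morphisms = 2
Total image cardinality = 1 + 2 = 3

3


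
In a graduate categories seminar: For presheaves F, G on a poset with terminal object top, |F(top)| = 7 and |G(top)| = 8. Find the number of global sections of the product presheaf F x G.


Global sections of a presheaf on a poset with terminal top satisfy
Gamma(H) ~ H(top). Presheaves admit pointwise products, so
(F x G)(top) = F(top) x G(top) (Cartesian product).
|Gamma(F x G)| = |F(top)| * |G(top)| = 7 * 8 = 56.

56


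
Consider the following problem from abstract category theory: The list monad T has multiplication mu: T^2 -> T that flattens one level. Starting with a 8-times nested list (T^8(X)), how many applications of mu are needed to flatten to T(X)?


Each application of mu: T^2 -> T removes one layer of nesting.
Starting at depth 8 (i.e., T^8(X)), we need to reach T(X).
Number of mu applications = 8 - 1 = 7

7


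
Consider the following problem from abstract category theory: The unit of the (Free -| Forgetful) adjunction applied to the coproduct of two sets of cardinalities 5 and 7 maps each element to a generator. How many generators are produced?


The unit eta_X: X -> U(F(X)) of the Free-Forgetful adjunction
maps each element of X to a generator of F(X). For X = S + T (disjoint
union in Set), |S + T| = |S| + |T|.
Total mappings = 5 + 7 = 12.

12


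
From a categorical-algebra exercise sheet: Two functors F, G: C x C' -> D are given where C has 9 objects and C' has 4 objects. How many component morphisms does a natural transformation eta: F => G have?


A natural transformation eta: F => G assigns one component morphism per
object of the domain category.
The domain is the product category C x C', so
|Ob(C x C')| = |Ob(C)| * |Ob(C')| = 9 * 4 = 36.
Therefore eta has 36 component morphisms.

36


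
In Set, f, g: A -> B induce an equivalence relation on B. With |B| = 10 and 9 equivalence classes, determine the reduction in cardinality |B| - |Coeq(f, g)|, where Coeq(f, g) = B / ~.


The coequalizer Coeq(f, g) = B / ~ has one element per equivalence class.
|B| = 10, |Coeq(f, g)| = 9.
|B| - |Coeq(f, g)| = 10 - 9 = 1.

1


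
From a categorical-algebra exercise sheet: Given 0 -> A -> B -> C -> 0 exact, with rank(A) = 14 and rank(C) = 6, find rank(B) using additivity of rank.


For a short exact sequence 0 -> A -> B -> C -> 0,
rank is additive: rank(B) = rank(A) + rank(C).
rank(B) = 14 + 6 = 20

20


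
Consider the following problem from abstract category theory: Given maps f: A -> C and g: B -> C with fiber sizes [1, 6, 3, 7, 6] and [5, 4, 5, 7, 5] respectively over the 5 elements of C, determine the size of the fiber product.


The pullback A x_C B consists of pairs (a, b) with f(a) = g(b).
For each element c in C, the fiber product has |f^-1(c)| * |g^-1(c)| elements.
Summing over C: 1 * 5 + 6 * 4 + 3 * 5 + 7 * 7 + 6 * 5
= 5 + 24 + 15 + 49 + 30 = 123

123


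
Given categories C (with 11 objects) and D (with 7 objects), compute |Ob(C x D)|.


The product category C x D has objects that are pairs (c, d).
Number of pairs = |Ob(C)| * |Ob(D)| = 11 * 7 = 77

77


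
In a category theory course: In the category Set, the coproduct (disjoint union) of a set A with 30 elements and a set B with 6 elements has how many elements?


In Set, the coproduct A + B is the disjoint union.
|A + B| = |A| + |B| = 30 + 6 = 36

36


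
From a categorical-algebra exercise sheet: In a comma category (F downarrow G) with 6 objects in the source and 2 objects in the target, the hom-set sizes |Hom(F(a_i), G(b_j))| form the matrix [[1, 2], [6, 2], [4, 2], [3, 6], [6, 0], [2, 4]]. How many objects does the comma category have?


Objects of (F downarrow G) are triples (a, b, h: F(a)->G(b)).
The count equals the sum of all entries in the hom-matrix.
sum(row 0) = 3
sum(row 1) = 8
sum(row 2) = 6
sum(row 3) = 9
sum(row 4) = 6
sum(row 5) = 6
Grand total = 38

38


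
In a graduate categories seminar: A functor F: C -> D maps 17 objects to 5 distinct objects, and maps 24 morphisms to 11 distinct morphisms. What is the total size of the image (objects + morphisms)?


The image of F consists of distinct objects and distinct morphisms.
|Im(F)| on objects = 5
|Im(F)| on morphisms = 11
Total image cardinality = 5 + 11 = 16

16


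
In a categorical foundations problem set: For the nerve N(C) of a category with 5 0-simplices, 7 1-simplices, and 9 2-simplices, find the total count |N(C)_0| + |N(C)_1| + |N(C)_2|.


The 2-skeleton of the nerve N(C) consists of simplices in dimensions 0, 1, 2:
  |N(C)_0| = 5 (objects)
  |N(C)_1| = 7 (morphisms)
  |N(C)_2| = 9 (composable pairs)
Total = 5 + 7 + 9 = 21

21


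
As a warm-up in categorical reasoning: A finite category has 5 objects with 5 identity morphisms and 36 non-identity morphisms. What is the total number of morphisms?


Each object has an identity morphism, giving 5 identities.
Adding the 36 non-identity morphisms:
Total = 5 + 36 = 41

41


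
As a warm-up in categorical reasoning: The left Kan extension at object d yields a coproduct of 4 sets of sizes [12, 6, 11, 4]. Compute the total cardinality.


Pointwise, the left Kan extension (Lan_F H)(d) is the colimit, indexed
by the comma category (F downarrow d), of H composed with the
projection (F downarrow d) -> C. Here that colimit is given
as a coproduct (disjoint union) of sets, so its cardinality is the
sum of the sizes of the summands.
Coproduct of sets with sizes: 12 + 6 + 11 + 4
= 33

33


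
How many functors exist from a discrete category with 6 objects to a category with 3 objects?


A functor from a discrete category C to D is determined by
where each object maps. Each of the 6 objects of C can map
to any of the 3 objects of D independently.
Number of functors = 3^6 = 729

729


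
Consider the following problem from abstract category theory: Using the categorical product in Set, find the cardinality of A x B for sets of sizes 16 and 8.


In Set, the product A x B is the Cartesian product.
By the universal property, |A x B| = |A| * |B|.
|A x B| = 16 * 8 = 128

128


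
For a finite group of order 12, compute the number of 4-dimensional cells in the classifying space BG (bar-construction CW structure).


In the bar-construction CW model of BG, the n-cells are indexed by
n-tuples [g_1|...|g_n] of non-identity elements of G (degenerate
simplices with some g_i = e do not contribute cells), so there are
(|G| - 1)^n n-cells.
For dim = 4 with |G| = 12:
cells = (12 - 1)^4 = 11^4 = 14641

14641


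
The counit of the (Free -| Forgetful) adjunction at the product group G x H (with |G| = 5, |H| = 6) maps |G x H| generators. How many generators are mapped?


The counit epsilon_K: F(U(K)) -> K of the Free-Forgetful adjunction
maps |K| generators of F(U(K)) into K. For K = G x H (the product group),
|G x H| = |G| * |H|.
Total generators mapped = 5 * 6 = 30.

30


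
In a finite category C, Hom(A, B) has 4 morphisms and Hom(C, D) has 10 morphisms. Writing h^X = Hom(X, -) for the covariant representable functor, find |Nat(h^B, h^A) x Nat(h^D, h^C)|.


By the Yoneda lemma, Nat(h^B, h^A) is isomorphic to Hom(A, B),
so |Nat(h^B, h^A)| = |Hom(A, B)| and |Nat(h^D, h^C)| = |Hom(C, D)|.
|Hom(A, B)| = 4, |Hom(C, D)| = 10.
|Nat(h^B, h^A) x Nat(h^D, h^C)| = 4 * 10 = 40

40


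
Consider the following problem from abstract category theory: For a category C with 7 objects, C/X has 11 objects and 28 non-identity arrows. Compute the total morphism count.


In the slice category C/X, objects are morphisms to X.
Identity morphisms: 11 (one per object of C/X).
Non-identity morphisms: 28.
Total = 11 + 28 = 39

39


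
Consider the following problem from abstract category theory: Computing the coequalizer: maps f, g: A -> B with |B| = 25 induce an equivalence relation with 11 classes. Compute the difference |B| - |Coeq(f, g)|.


The coequalizer Coeq(f, g) = B / ~ has one element per equivalence class.
|B| = 25, |Coeq(f, g)| = 11.
|B| - |Coeq(f, g)| = 25 - 11 = 14.

14


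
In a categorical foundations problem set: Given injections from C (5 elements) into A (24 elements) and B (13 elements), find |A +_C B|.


The pushout A +_C B identifies the images of C in A and B.
|A +_C B| = |A| + |B| - |C| (for injections).
= 24 + 13 - 5 = 32

32


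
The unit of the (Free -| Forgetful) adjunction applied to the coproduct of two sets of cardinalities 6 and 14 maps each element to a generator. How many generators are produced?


The unit eta_X: X -> U(F(X)) of the Free-Forgetful adjunction
maps each element of X to a generator of F(X). For X = S + T (disjoint
union in Set), |S + T| = |S| + |T|.
Total mappings = 6 + 14 = 20.

20


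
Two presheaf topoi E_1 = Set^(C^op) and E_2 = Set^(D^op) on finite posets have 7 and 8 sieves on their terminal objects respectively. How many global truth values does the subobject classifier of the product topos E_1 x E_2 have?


In a product of presheaf topoi E_1 x E_2, the subobject classifier
is Omega = Omega_1 x Omega_2 (componentwise), so
|Omega(top)| = |Omega_1(top_1)| * |Omega_2(top_2)|.
= 7 * 8 = 56.

56


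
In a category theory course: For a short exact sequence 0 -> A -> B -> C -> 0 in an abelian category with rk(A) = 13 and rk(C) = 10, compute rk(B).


For a short exact sequence 0 -> A -> B -> C -> 0,
rank is additive: rank(B) = rank(A) + rank(C).
rank(B) = 13 + 10 = 23

23


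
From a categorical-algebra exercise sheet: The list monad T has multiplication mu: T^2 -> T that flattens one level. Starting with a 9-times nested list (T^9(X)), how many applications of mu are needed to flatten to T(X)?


Each application of mu: T^2 -> T removes one layer of nesting.
Starting at depth 9 (i.e., T^9(X)), we need to reach T(X).
Number of mu applications = 9 - 1 = 8

8


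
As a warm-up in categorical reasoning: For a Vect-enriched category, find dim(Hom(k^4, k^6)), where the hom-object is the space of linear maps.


In Vect-enriched categories, Hom(k^n, k^m) is the space of m x n matrices.
dim(Hom(k^4, k^6)) = 6 * 4 = 24

24


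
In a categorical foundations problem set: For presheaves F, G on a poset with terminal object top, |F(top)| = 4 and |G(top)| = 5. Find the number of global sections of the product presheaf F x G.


Global sections of a presheaf on a poset with terminal top satisfy
Gamma(H) ~ H(top). Presheaves admit pointwise products, so
(F x G)(top) = F(top) x G(top) (Cartesian product).
|Gamma(F x G)| = |F(top)| * |G(top)| = 4 * 5 = 20.

20


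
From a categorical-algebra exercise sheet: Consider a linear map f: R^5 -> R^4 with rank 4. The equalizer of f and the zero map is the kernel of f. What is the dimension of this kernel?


The equalizer of f and the zero map is ker(f).
By the rank-nullity theorem: dim(ker(f)) = dim(domain) - rank(f).
dim(ker(f)) = 5 - 4 = 1

1


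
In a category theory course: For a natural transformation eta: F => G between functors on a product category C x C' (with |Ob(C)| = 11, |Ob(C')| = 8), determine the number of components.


A natural transformation eta: F => G assigns one component morphism per
object of the domain category.
The domain is the product category C x C', so
|Ob(C x C')| = |Ob(C)| * |Ob(C')| = 11 * 8 = 88.
Therefore eta has 88 component morphisms.

88


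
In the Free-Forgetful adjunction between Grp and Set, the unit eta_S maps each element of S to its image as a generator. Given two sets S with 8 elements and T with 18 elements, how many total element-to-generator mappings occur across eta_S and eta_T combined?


The unit eta_X: X -> U(F(X)) of the Free-Forgetful adjunction
maps each element of X to a generator of F(X). For X = S + T (disjoint
union in Set), |S + T| = |S| + |T|.
Total mappings = 8 + 18 = 26.

26


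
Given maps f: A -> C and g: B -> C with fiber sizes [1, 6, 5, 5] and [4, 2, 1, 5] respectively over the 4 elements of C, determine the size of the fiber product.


The pullback A x_C B consists of pairs (a, b) with f(a) = g(b).
For each element c in C, the fiber product has |f^-1(c)| * |g^-1(c)| elements.
Summing over C: 1 * 4 + 6 * 2 + 5 * 1 + 5 * 5
= 4 + 12 + 5 + 25 = 46

46


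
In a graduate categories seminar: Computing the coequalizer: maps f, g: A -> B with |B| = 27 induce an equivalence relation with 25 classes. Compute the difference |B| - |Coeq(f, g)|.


The coequalizer Coeq(f, g) = B / ~ has one element per equivalence class.
|B| = 27, |Coeq(f, g)| = 25.
|B| - |Coeq(f, g)| = 27 - 25 = 2.

2


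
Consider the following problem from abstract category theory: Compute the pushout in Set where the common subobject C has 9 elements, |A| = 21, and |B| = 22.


The pushout A +_C B identifies the images of C in A and B.
|A +_C B| = |A| + |B| - |C| (for injections).
= 21 + 22 - 9 = 34

34


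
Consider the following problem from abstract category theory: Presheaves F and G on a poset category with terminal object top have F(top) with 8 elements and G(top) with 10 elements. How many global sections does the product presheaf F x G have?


Global sections of a presheaf on a poset with terminal top satisfy
Gamma(H) ~ H(top). Presheaves admit pointwise products, so
(F x G)(top) = F(top) x G(top) (Cartesian product).
|Gamma(F x G)| = |F(top)| * |G(top)| = 8 * 10 = 80.

80


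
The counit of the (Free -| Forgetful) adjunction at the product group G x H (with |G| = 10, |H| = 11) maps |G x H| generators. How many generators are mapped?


The counit epsilon_K: F(U(K)) -> K of the Free-Forgetful adjunction
maps |K| generators of F(U(K)) into K. For K = G x H (the product group),
|G x H| = |G| * |H|.
Total generators mapped = 10 * 11 = 110.

110


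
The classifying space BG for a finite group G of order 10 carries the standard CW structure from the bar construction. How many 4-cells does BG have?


In the bar-construction CW model of BG, the n-cells are indexed by
n-tuples [g_1|...|g_n] of non-identity elements of G (degenerate
simplices with some g_i = e do not contribute cells), so there are
(|G| - 1)^n n-cells.
For dim = 4 with |G| = 10:
cells = (10 - 1)^4 = 9^4 = 6561

6561


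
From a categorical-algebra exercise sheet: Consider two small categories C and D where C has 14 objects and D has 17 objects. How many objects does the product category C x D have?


The product category C x D has objects that are pairs (c, d).
Number of pairs = |Ob(C)| * |Ob(D)| = 14 * 17 = 238

238


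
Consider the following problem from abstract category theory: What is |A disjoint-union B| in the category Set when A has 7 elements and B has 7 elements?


In Set, the coproduct A + B is the disjoint union.
|A + B| = |A| + |B| = 7 + 7 = 14

14


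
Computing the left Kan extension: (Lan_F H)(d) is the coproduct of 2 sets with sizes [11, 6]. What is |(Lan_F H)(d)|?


Pointwise, the left Kan extension (Lan_F H)(d) is the colimit, indexed
by the comma category (F downarrow d), of H composed with the
projection (F downarrow d) -> C. Here that colimit is given
as a coproduct (disjoint union) of sets, so its cardinality is the
sum of the sizes of the summands.
Coproduct of sets with sizes: 11 + 6
= 17

17


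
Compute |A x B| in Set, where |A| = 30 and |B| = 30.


In Set, the product A x B is the Cartesian product.
By the universal property, |A x B| = |A| * |B|.
|A x B| = 30 * 30 = 900

900


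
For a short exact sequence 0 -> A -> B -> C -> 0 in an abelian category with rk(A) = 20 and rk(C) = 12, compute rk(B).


For a short exact sequence 0 -> A -> B -> C -> 0,
rank is additive: rank(B) = rank(A) + rank(C).
rank(B) = 20 + 12 = 32

32


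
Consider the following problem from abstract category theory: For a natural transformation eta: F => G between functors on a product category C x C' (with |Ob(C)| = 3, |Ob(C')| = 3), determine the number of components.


A natural transformation eta: F => G assigns one component morphism per
object of the domain category.
The domain is the product category C x C', so
|Ob(C x C')| = |Ob(C)| * |Ob(C')| = 3 * 3 = 9.
Therefore eta has 9 component morphisms.

9


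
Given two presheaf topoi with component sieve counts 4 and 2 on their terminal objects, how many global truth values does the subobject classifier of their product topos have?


In a product of presheaf topoi E_1 x E_2, the subobject classifier
is Omega = Omega_1 x Omega_2 (componentwise), so
|Omega(top)| = |Omega_1(top_1)| * |Omega_2(top_2)|.
= 4 * 2 = 8.

8


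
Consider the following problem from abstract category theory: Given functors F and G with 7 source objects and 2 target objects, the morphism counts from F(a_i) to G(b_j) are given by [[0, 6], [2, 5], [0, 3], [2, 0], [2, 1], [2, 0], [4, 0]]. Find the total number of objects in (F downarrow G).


Objects of (F downarrow G) are triples (a, b, h: F(a)->G(b)).
The count equals the sum of all entries in the hom-matrix.
sum(row 0) = 6
sum(row 1) = 7
sum(row 2) = 3
sum(row 3) = 2
sum(row 4) = 3
sum(row 5) = 2
sum(row 6) = 4
Grand total = 27

27


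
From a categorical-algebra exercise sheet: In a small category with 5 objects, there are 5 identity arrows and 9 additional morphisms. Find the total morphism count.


Each object has an identity morphism, giving 5 identities.
Adding the 9 non-identity morphisms:
Total = 5 + 9 = 14

14


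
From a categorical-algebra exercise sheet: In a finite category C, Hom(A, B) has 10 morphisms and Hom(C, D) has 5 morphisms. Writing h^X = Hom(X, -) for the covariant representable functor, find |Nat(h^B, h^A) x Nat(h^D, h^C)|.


By the Yoneda lemma, Nat(h^B, h^A) is isomorphic to Hom(A, B),
so |Nat(h^B, h^A)| = |Hom(A, B)| and |Nat(h^D, h^C)| = |Hom(C, D)|.
|Hom(A, B)| = 10, |Hom(C, D)| = 5.
|Nat(h^B, h^A) x Nat(h^D, h^C)| = 10 * 5 = 50

50


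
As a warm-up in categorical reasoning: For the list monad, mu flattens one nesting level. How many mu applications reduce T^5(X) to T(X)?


Each application of mu: T^2 -> T removes one layer of nesting.
Starting at depth 5 (i.e., T^5(X)), we need to reach T(X).
Number of mu applications = 5 - 1 = 4

4


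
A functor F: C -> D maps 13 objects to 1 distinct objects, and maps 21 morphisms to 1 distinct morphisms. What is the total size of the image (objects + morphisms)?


The image of F consists of distinct objects and distinct morphisms.
|Im(F)| on objects = 1
|Im(F)| on morphisms = 1
Total image cardinality = 1 + 1 = 2

2


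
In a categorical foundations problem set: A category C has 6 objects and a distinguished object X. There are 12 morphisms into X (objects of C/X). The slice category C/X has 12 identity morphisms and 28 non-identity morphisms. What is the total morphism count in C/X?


In the slice category C/X, objects are morphisms to X.
Identity morphisms: 12 (one per object of C/X).
Non-identity morphisms: 28.
Total = 12 + 28 = 40

40


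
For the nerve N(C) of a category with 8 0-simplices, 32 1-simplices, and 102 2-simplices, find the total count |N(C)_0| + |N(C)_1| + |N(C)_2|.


The 2-skeleton of the nerve N(C) consists of simplices in dimensions 0, 1, 2:
  |N(C)_0| = 8 (objects)
  |N(C)_1| = 32 (morphisms)
  |N(C)_2| = 102 (composable pairs)
Total = 8 + 32 + 102 = 142

142


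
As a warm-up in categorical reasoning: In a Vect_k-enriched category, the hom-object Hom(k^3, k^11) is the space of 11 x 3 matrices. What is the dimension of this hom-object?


In Vect-enriched categories, Hom(k^n, k^m) is the space of m x n matrices.
dim(Hom(k^3, k^11)) = 11 * 3 = 33

33


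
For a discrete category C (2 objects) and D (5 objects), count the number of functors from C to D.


A functor from a discrete category C to D is determined by
where each object maps. Each of the 2 objects of C can map
to any of the 5 objects of D independently.
Number of functors = 5^2 = 25

25


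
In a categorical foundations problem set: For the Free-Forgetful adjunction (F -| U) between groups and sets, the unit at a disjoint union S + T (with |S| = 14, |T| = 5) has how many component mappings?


The unit eta_X: X -> U(F(X)) of the Free-Forgetful adjunction
maps each element of X to a generator of F(X). For X = S + T (disjoint
union in Set), |S + T| = |S| + |T|.
Total mappings = 14 + 5 = 19.

19


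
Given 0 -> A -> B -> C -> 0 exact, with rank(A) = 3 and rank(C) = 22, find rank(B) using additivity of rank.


For a short exact sequence 0 -> A -> B -> C -> 0,
rank is additive: rank(B) = rank(A) + rank(C).
rank(B) = 3 + 22 = 25

25


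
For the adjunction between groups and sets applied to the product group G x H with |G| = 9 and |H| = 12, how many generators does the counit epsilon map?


The counit epsilon_K: F(U(K)) -> K of the Free-Forgetful adjunction
maps |K| generators of F(U(K)) into K. For K = G x H (the product group),
|G x H| = |G| * |H|.
Total generators mapped = 9 * 12 = 108.

108


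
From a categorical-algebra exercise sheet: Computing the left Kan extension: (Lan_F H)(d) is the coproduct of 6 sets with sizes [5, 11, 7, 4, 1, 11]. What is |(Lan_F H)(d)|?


Pointwise, the left Kan extension (Lan_F H)(d) is the colimit, indexed
by the comma category (F downarrow d), of H composed with the
projection (F downarrow d) -> C. Here that colimit is given
as a coproduct (disjoint union) of sets, so its cardinality is the
sum of the sizes of the summands.
Coproduct of sets with sizes: 5 + 11 + 7 + 4 + 1 + 11
= 39

39


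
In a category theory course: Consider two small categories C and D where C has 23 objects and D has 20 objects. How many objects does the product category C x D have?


The product category C x D has objects that are pairs (c, d).
Number of pairs = |Ob(C)| * |Ob(D)| = 23 * 20 = 460

460


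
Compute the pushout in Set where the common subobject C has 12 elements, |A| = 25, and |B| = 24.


The pushout A +_C B identifies the images of C in A and B.
|A +_C B| = |A| + |B| - |C| (for injections).
= 25 + 24 - 12 = 37

37


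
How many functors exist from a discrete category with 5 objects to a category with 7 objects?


A functor from a discrete category C to D is determined by
where each object maps. Each of the 5 objects of C can map
to any of the 7 objects of D independently.
Number of functors = 7^5 = 16807

16807


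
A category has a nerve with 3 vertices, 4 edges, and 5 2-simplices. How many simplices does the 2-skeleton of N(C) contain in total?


The 2-skeleton of the nerve N(C) consists of simplices in dimensions 0, 1, 2:
  |N(C)_0| = 3 (objects)
  |N(C)_1| = 4 (morphisms)
  |N(C)_2| = 5 (composable pairs)
Total = 3 + 4 + 5 = 12

12


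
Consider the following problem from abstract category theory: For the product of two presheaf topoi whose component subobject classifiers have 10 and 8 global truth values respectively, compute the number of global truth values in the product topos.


In a product of presheaf topoi E_1 x E_2, the subobject classifier
is Omega = Omega_1 x Omega_2 (componentwise), so
|Omega(top)| = |Omega_1(top_1)| * |Omega_2(top_2)|.
= 10 * 8 = 80.

80
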